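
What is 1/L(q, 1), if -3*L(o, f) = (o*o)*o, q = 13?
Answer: -3/2197 ≈ -0.0013655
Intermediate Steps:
L(o, f) = -o**3/3 (L(o, f) = -o*o*o/3 = -o**2*o/3 = -o**3/3)
1/L(q, 1) = 1/(-1/3*13**3) = 1/(-1/3*2197) = 1/(-2197/3) = -3/2197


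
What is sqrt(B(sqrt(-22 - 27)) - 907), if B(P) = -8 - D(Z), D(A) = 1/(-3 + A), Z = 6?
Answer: I*sqrt(8238)/3 ≈ 30.254*I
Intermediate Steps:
B(P) = -25/3 (B(P) = -8 - 1/(-3 + 6) = -8 - 1/3 = -25/3)
sqrt(B(sqrt(-22 - 27)) - 907) = sqrt(-25/3 - 907) = sqrt(-2746/3) = I*sqrt(8238)/3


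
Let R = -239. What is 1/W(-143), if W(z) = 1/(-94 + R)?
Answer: -333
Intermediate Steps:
W(z) = -1/333 (W(z) = 1/(-94 - 239) = 1/(-333) = -1/333)
1/W(-143) = 1/(-1/333) = -333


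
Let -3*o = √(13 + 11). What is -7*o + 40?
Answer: 40 + 14*√6/3 ≈ 51.431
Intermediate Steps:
o = -2*√6/3 (o = -√(13 + 11)/3 = -2*√6/3 ≈ -1.6330)
-7*o + 40 = -(-14)*√6/3 + 40 = 14*√6/3 + 40 = 40 + 14*√6/3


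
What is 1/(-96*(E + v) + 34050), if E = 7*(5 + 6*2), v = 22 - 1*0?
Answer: 1/20514 ≈ 4.8747e-5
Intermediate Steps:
v = 22 (v = 22 + 0 = 22)
E = 119 (E = 7*(5 + 12) = 7*17 = 119)
1/(-96*(E + v) + 34050) = 1/(-96*(119 + 22) + 34050) = 1/(-96*141 + 34050) = 1/(-13536 + 34050) = 1/20514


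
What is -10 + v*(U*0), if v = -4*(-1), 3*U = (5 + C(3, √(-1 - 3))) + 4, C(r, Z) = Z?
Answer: -10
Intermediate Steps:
U = 3 + 2*I/3 (U = ((5 + √(-1 - 3)) + 4)/3 = ((5 + √(-4)) + 4)/3 = ((5 + 2*I) + 4)/3 = (9 + 2*I)/3 = 3 + 2*I/3 ≈ 3.0 + 0.66667*I)
v = 4
-10 + v*(U*0) = -10 + 4*((3 + 2*I/3)*0) = -10 + 4*0 = -10 + 0 = -10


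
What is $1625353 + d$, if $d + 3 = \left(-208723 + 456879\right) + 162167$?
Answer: $2035673$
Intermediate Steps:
$d = 410320$ ($d = -3 + \left(\left(-208723 + 456879\right) + 162167\right) = -3 + \left(248156 + 162167\right) = -3 + 410323 = 410320$)
$1625353 + d = 1625353 + 410320 = 2035673$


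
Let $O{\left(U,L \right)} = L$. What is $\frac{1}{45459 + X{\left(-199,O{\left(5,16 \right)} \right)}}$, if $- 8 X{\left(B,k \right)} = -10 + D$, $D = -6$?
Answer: $\frac{1}{45461} \approx 2.1997 \cdot 10^{-5}$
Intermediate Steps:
$X{\left(B,k \right)} = 2$ ($X{\left(B,k \right)} = - \frac{-10 - 6}{8} = \left(- \frac{1}{8}\right) \left(-16\right) = 2$)
$\frac{1}{45459 + X{\left(-199,O{\left(5,16 \right)} \right)}} = \frac{1}{45459 + 2} = \frac{1}{45461}$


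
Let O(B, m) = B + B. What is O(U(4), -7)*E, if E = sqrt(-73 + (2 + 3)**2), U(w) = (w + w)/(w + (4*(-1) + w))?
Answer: 16*I*sqrt(3) ≈ 27.713*I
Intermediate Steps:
U(w) = 2*w/(-4 + 2*w) (U(w) = (2*w)/(w + (-4 + w)) = (2*w)/(-4 + 2*w) = 2*w/(-4 + 2*w))
O(B, m) = 2*B
E = 4*I*sqrt(3) (E = sqrt(-73 + 5**2) = sqrt(-73 + 25) = sqrt(-48) = 4*I*sqrt(3) ≈ 6.9282*I)
O(U(4), -7)*E = (2*(4/(-2 + 4)))*(4*I*sqrt(3)) = (2*(4/2))*(4*I*sqrt(3)) = (2*(4*(1/2)))*(4*I*sqrt(3)) = (2*2)*(4*I*sqrt(3)) = 4*(4*I*sqrt(3)) = 16*I*sqrt(3)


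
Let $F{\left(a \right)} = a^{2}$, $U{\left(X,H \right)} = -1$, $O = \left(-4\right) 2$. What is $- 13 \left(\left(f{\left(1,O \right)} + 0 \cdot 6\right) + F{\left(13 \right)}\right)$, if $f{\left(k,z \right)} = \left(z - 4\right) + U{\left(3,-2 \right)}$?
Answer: $-2028$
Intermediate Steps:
$O = -8$
$f{\left(k,z \right)} = -5 + z$ ($f{\left(k,z \right)} = \left(z - 4\right) - 1 = \left(-4 + z\right) - 1 = -5 + z$)
$- 13 \left(\left(f{\left(1,O \right)} + 0 \cdot 6\right) + F{\left(13 \right)}\right) = - 13 \left(\left(\left(-5 - 8\right) + 0 \cdot 6\right) + 13^{2}\right) = - 13 \left(\left(-13 + 0\right) + 169\right) = - 13 \left(-13 + 169\right) = \left(-13\right) 156 = -2028$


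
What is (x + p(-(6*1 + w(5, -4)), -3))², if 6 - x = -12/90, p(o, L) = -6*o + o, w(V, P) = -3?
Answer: 100489/225 ≈ 446.62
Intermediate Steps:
p(o, L) = -5*o
x = 92/15 (x = 6 - (-12)/90 = 6 - 1*(-2/15) = 6 + 2/15 = 92/15 ≈ 6.1333)
(x + p(-(6*1 + w(5, -4)), -3))² = (92/15 - (-5)*(6*1 - 3))² = (92/15 - (-5)*(6 - 3))² = (92/15 - (-5)*3)² = (92/15 - 5*(-3))² = (92/15 + 15)² = (317/15)² = 100489/225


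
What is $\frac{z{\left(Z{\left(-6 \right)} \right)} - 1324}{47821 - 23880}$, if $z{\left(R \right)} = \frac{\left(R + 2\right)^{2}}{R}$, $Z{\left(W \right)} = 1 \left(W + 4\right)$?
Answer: $- \frac{1324}{23941} \approx -0.055303$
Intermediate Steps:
$Z{\left(W \right)} = 4 + W$ ($Z{\left(W \right)} = 1 \left(4 + W\right) = 4 + W$)
$z{\left(R \right)} = \frac{\left(2 + R\right)^{2}}{R}$
$\frac{z{\left(Z{\left(-6 \right)} \right)} - 1324}{47821 - 23880} = \frac{\frac{\left(2 + \left(4 - 6\right)\right)^{2}}{4 - 6} - 1324}{47821 - 23880} = \frac{\frac{\left(2 - 2\right)^{2}}{-2} - 1324}{23941} = \left(- \frac{0^{2}}{2} - 1324\right) \frac{1}{23941} = \left(\left(- \frac{1}{2}\right) 0 - 1324\right) \frac{1}{23941} = \left(0 - 1324\right) \frac{1}{23941} = \left(-1324\right) \frac{1}{23941} = - \frac{1324}{23941}$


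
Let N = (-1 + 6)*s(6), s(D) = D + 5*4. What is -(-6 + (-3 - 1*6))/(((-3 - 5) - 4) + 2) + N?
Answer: 257/2 ≈ 128.50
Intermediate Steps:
s(D) = 20 + D (s(D) = D + 20 = 20 + D)
N = 130 (N = (-1 + 6)*(20 + 6) = 5*26 = 130)
-(-6 + (-3 - 1*6))/(((-3 - 5) - 4) + 2) + N = -(-6 + (-3 - 1*6))/(((-3 - 5) - 4) + 2) + 130 = -(-6 + (-3 - 6))/((-8 - 4) + 2) + 130 = -(-6 - 9)/(-12 + 2) + 130 = -(-15)/(-10) + 130 = -(-15)*(-1)/10 + 130 = -1*3/2 + 130 = -3/2 + 130 = 257/2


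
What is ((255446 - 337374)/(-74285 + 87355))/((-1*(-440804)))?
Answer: -209/14697215 ≈ -1.4220e-5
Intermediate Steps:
((255446 - 337374)/(-74285 + 87355))/((-1*(-440804))) = -81928/13070/440804 = -81928*1/13070*(1/440804) = -40964/6535*1/440804 = -209/14697215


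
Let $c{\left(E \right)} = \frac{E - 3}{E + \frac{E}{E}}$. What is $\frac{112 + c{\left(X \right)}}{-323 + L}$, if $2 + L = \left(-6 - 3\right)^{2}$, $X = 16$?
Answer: $- \frac{1917}{4148} \approx -0.46215$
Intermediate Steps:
$L = 79$ ($L = -2 + \left(-6 - 3\right)^{2} = -2 + \left(-9\right)^{2} = -2 + 81 = 79$)
$c{\left(E \right)} = \frac{-3 + E}{1 + E}$ ($c{\left(E \right)} = \frac{-3 + E}{E + 1} = \frac{-3 + E}{1 + E}$)
$\frac{112 + c{\left(X \right)}}{-323 + L} = \frac{112 + \frac{-3 + 16}{1 + 16}}{-323 + 79} = \frac{112 + \frac{1}{17} \cdot 13}{-244} = \left(112 + \frac{1}{17} \cdot 13\right) \left(- \frac{1}{244}\right) = \left(112 + \frac{13}{17}\right) \left(- \frac{1}{244}\right) = \frac{1917}{17} \left(- \frac{1}{244}\right) = - \frac{1917}{4148}$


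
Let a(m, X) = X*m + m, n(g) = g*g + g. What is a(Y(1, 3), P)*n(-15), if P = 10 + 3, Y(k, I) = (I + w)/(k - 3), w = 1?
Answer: -5880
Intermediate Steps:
Y(k, I) = (1 + I)/(-3 + k) (Y(k, I) = (I + 1)/(k - 3) = (1 + I)/(-3 + k))
n(g) = g + g**2 (n(g) = g**2 + g = g + g**2)
P = 13
a(m, X) = m + X*m
a(Y(1, 3), P)*n(-15) = (((1 + 3)/(-3 + 1))*(1 + 13))*(-15*(1 - 15)) = ((4/(-2))*14)*(-15*(-14)) = (-1/2*4*14)*210 = -2*14*210 = -28*210 = -5880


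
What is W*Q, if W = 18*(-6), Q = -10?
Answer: 1080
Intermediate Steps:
W = -108
W*Q = -108*(-10) = 1080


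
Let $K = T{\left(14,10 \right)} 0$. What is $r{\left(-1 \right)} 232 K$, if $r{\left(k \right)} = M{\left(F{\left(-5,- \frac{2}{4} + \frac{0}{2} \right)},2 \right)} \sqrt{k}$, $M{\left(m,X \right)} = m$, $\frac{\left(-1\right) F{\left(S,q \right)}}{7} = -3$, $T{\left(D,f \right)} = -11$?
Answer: $0$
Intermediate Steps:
$F{\left(S,q \right)} = 21$ ($F{\left(S,q \right)} = \left(-7\right) \left(-3\right) = 21$)
$K = 0$ ($K = \left(-11\right) 0 = 0$)
$r{\left(k \right)} = 21 \sqrt{k}$
$r{\left(-1 \right)} 232 K = 21 \sqrt{-1} \cdot 232 \cdot 0 = 21 i 0 = 0$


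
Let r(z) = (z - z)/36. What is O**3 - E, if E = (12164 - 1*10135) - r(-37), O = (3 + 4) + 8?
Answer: 1346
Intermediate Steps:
O = 15 (O = 7 + 8 = 15)
r(z) = 0 (r(z) = 0*(1/36) = 0)
E = 2029 (E = (12164 - 1*10135) - 1*0 = (12164 - 10135) + 0 = 2029 + 0 = 2029)
O**3 - E = 15**3 - 1*2029 = 3375 - 2029 = 1346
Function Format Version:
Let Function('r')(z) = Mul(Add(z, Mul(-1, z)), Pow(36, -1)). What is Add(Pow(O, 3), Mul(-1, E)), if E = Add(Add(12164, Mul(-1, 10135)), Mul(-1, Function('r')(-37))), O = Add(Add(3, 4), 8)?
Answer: 1346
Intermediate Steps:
O = 15 (O = Add(7, 8) = 15)
Function('r')(z) = 0 (Function('r')(z) = Mul(0, Rational(1, 36)) = 0)
E = 2029 (E = Add(Add(12164, Mul(-1, 10135)), Mul(-1, 0)) = Add(Add(12164, -10135), 0) = Add(2029, 0) = 2029)
Add(Pow(O, 3), Mul(-1, E)) = Add(Pow(15, 3), Mul(-1, 2029)) = Add(3375, -2029) = 1346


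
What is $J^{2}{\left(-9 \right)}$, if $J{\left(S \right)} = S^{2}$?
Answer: $6561$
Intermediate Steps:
$J^{2}{\left(-9 \right)} = \left(\left(-9\right)^{2}\right)^{2} = 81^{2} = 6561$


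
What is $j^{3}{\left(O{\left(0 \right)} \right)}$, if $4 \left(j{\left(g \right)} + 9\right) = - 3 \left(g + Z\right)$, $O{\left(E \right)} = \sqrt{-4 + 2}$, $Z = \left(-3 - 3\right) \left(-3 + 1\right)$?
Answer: $- \frac{23085}{4} - \frac{23301 i \sqrt{2}}{32} \approx -5771.3 - 1029.8 i$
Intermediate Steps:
$Z = 12$ ($Z = \left(-6\right) \left(-2\right) = 12$)
$O{\left(E \right)} = i \sqrt{2}$ ($O{\left(E \right)} = \sqrt{-2} = i \sqrt{2}$)
$j{\left(g \right)} = -18 - \frac{3 g}{4}$ ($j{\left(g \right)} = -9 + \frac{\left(-3\right) \left(g + 12\right)}{4} = -9 + \frac{\left(-3\right) \left(12 + g\right)}{4} = -9 + \frac{-36 - 3 g}{4} = -9 - \left(9 + \frac{3 g}{4}\right) = -18 - \frac{3 g}{4}$)
$j^{3}{\left(O{\left(0 \right)} \right)} = \left(-18 - \frac{3 i \sqrt{2}}{4}\right)^{3}$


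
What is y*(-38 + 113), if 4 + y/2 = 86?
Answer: 12300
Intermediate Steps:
y = 164 (y = -8 + 2*86 = -8 + 172 = 164)
y*(-38 + 113) = 164*(-38 + 113) = 164*75 = 12300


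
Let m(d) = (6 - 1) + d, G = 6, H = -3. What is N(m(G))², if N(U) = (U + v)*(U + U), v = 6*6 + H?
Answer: 937024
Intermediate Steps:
v = 33 (v = 6*6 - 3 = 36 - 3 = 33)
m(d) = 5 + d
N(U) = 2*U*(33 + U) (N(U) = (U + 33)*(U + U) = (33 + U)*(2*U) = 2*U*(33 + U))
N(m(G))² = (2*(5 + 6)*(33 + (5 + 6)))² = (2*11*(33 + 11))² = (2*11*44)² = 968² = 937024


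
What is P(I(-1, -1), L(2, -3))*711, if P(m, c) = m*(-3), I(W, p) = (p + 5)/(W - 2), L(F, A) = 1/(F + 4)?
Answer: 2844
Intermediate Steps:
L(F, A) = 1/(4 + F)
I(W, p) = (5 + p)/(-2 + W)
P(m, c) = -3*m
P(I(-1, -1), L(2, -3))*711 = -3*(5 - 1)/(-2 - 1)*711 = -3*4/(-3)*711 = -(-1)*4*711 = -3*(-4/3)*711 = 4*711 = 2844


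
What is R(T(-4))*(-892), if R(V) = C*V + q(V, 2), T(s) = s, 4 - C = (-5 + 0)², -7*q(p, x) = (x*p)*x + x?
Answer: -76712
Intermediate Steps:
q(p, x) = -x/7 - p*x²/7 (q(p, x) = -((x*p)*x + x)/7 = -((p*x)*x + x)/7 = -(p*x² + x)/7 = -(x + p*x²)/7 = -x/7 - p*x²/7)
C = -21 (C = 4 - (-5 + 0)² = 4 - 1*(-5)² = 4 - 1*25 = 4 - 25 = -21)
R(V) = -2/7 - 151*V/7 (R(V) = -21*V - ⅐*2*(1 + V*2) = -21*V - ⅐*2*(1 + 2*V) = -21*V + (-2/7 - 4*V/7) = -2/7 - 151*V/7)
R(T(-4))*(-892) = (-2/7 - 151/7*(-4))*(-892) = (-2/7 + 604/7)*(-892) = 86*(-892) = -76712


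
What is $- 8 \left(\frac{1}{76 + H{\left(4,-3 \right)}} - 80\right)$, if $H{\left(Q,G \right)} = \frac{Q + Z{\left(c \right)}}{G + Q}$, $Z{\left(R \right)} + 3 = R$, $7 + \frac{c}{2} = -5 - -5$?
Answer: $\frac{40312}{63} \approx 639.87$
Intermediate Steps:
$c = -14$ ($c = -14 + 2 \left(-5 - -5\right) = -14 + 2 \left(-5 + 5\right) = -14 + 2 \cdot 0 = -14 + 0 = -14$)
$Z{\left(R \right)} = -3 + R$
$H{\left(Q,G \right)} = \frac{-17 + Q}{G + Q}$ ($H{\left(Q,G \right)} = \frac{Q - 17}{G + Q} = \frac{-17 + Q}{G + Q}$)
$- 8 \left(\frac{1}{76 + H{\left(4,-3 \right)}} - 80\right) = - 8 \left(\frac{1}{76 + \frac{-17 + 4}{-3 + 4}} - 80\right) = - 8 \left(\frac{1}{76 + 1^{-1} \left(-13\right)} - 80\right) = - 8 \left(\frac{1}{76 + 1 \left(-13\right)} - 80\right) = - 8 \left(\frac{1}{76 - 13} - 80\right) = - 8 \left(\frac{1}{63} - 80\right) = \left(-8\right) \left(- \frac{5039}{63}\right) = \frac{40312}{63}$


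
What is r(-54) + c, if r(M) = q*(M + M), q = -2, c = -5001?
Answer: -4785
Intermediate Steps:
r(M) = -4*M (r(M) = -2*(M + M) = -4*M)
r(-54) + c = -4*(-54) - 5001 = 216 - 5001 = -4785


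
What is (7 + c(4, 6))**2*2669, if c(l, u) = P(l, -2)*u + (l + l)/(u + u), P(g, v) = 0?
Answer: 1411901/9 ≈ 1.5688e+5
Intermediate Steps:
c(l, u) = l/u (c(l, u) = 0*u + (l + l)/(u + u) = 0 + (2*l)/((2*u)) = 0 + (2*l)*(1/(2*u)) = 0 + l/u = l/u)
(7 + c(4, 6))**2*2669 = (7 + 4/6)**2*2669 = (7 + 4*(1/6))**2*2669 = (7 + 2/3)**2*2669 = (23/3)**2*2669 = (529/9)*2669 = 1411901/9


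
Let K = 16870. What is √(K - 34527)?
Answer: I*√17657 ≈ 132.88*I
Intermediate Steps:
√(K - 34527) = √(16870 - 34527) = √(-17657) = I*√17657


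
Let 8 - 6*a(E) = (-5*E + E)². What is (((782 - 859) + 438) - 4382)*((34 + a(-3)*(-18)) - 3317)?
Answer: 11560375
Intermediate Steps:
a(E) = 4/3 - 8*E²/3 (a(E) = 4/3 - (-5*E + E)²/6 = 4/3 - 16*E²/6 = 4/3 - 8*E²/3)
(((782 - 859) + 438) - 4382)*((34 + a(-3)*(-18)) - 3317) = (((782 - 859) + 438) - 4382)*((34 + (4/3 - 8/3*(-3)²)*(-18)) - 3317) = ((-77 + 438) - 4382)*((34 + (4/3 - 8/3*9)*(-18)) - 3317) = (361 - 4382)*((34 + (4/3 - 24)*(-18)) - 3317) = -4021*((34 - 68/3*(-18)) - 3317) = -4021*((34 + 408) - 3317) = -4021*(442 - 3317) = -4021*(-2875) = 11560375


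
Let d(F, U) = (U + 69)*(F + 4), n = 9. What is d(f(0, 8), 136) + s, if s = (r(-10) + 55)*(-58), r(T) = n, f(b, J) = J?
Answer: -1252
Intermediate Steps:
r(T) = 9
d(F, U) = (4 + F)*(69 + U) (d(F, U) = (69 + U)*(4 + F) = (4 + F)*(69 + U))
s = -3712 (s = (9 + 55)*(-58) = 64*(-58) = -3712)
d(f(0, 8), 136) + s = (276 + 4*136 + 69*8 + 8*136) - 3712 = (276 + 544 + 552 + 1088) - 3712 = 2460 - 3712 = -1252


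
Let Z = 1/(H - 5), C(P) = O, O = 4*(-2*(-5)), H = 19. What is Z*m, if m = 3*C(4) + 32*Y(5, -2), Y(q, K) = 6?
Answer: 156/7 ≈ 22.286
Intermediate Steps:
O = 40 (O = 4*10 = 40)
C(P) = 40
m = 312 (m = 3*40 + 32*6 = 120 + 192 = 312)
Z = 1/14 (Z = 1/(19 - 5) = 1/14 ≈ 0.071429)
Z*m = (1/14)*312 = 156/7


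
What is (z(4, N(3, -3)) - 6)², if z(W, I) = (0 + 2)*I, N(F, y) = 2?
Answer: 4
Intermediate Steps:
z(W, I) = 2*I
(z(4, N(3, -3)) - 6)² = (2*2 - 6)² = (4 - 6)² = (-2)² = 4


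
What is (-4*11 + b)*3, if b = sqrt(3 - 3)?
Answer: -132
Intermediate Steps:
b = 0 (b = sqrt(0) = 0)
(-4*11 + b)*3 = (-4*11 + 0)*3 = (-44 + 0)*3 = -44*3 = -132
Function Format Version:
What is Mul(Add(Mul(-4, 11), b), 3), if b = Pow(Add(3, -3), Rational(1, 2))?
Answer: -132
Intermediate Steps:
b = 0 (b = Pow(0, Rational(1, 2)) = 0)
Mul(Add(Mul(-4, 11), b), 3) = Mul(Add(Mul(-4, 11), 0), 3) = Mul(Add(-44, 0), 3) = Mul(-44, 3) = -132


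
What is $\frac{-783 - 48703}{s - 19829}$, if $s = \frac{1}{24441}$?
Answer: $\frac{604743663}{242320294} \approx 2.4956$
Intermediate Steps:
$s = \frac{1}{24441} \approx 4.0915 \cdot 10^{-5}$
$\frac{-783 - 48703}{s - 19829} = \frac{-783 - 48703}{\frac{1}{24441} - 19829} = - \frac{49486}{- \frac{484640588}{24441}} = \left(-49486\right) \left(- \frac{24441}{484640588}\right) = \frac{604743663}{242320294}$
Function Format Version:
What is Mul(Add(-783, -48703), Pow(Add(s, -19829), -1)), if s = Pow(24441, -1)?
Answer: Rational(604743663, 242320294) ≈ 2.4956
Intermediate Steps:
s = Rational(1, 24441) ≈ 4.0915e-5
Mul(Add(-783, -48703), Pow(Add(s, -19829), -1)) = Mul(Add(-783, -48703), Pow(Add(Rational(1, 24441), -19829), -1)) = Mul(-49486, Pow(Rational(-484640588, 24441), -1)) = Mul(-49486, Rational(-24441, 484640588)) = Rational(604743663, 242320294)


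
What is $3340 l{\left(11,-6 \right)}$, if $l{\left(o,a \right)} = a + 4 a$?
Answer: $-100200$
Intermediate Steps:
$l{\left(o,a \right)} = 5 a$
$3340 l{\left(11,-6 \right)} = 3340 \cdot 5 \left(-6\right) = 3340 \left(-30\right) = -100200$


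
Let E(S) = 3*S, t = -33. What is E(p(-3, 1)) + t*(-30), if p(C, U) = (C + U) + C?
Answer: 975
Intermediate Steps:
p(C, U) = U + 2*C
E(p(-3, 1)) + t*(-30) = 3*(1 + 2*(-3)) - 33*(-30) = 3*(1 - 6) + 990 = 3*(-5) + 990 = -15 + 990 = 975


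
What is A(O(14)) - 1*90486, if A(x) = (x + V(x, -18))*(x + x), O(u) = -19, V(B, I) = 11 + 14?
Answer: -90714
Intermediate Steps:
V(B, I) = 25
A(x) = 2*x*(25 + x) (A(x) = (x + 25)*(x + x) = (25 + x)*(2*x) = 2*x*(25 + x))
A(O(14)) - 1*90486 = 2*(-19)*(25 - 19) - 1*90486 = 2*(-19)*6 - 90486 = -228 - 90486 = -90714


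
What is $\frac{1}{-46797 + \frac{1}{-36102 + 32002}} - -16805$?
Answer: $\frac{3224336711205}{191867701} \approx 16805.0$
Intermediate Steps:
$\frac{1}{-46797 + \frac{1}{-36102 + 32002}} - -16805 = \frac{1}{-46797 + \frac{1}{-4100}} + 16805 = \frac{1}{-46797 - \frac{1}{4100}} + 16805 = \frac{1}{- \frac{191867701}{4100}} + 16805 = - \frac{4100}{191867701} + 16805 = \frac{3224336711205}{191867701}$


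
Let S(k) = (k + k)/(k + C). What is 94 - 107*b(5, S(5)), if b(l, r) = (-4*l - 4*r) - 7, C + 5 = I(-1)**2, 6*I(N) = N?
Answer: 157063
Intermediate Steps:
I(N) = N/6
C = -179/36 (C = -5 + ((1/6)*(-1))**2 = -5 + (-1/6)**2 = -5 + 1/36 = -179/36 ≈ -4.9722)
S(k) = 2*k/(-179/36 + k) (S(k) = (k + k)/(k - 179/36) = (2*k)/(-179/36 + k) = 2*k/(-179/36 + k))
b(l, r) = -7 - 4*l - 4*r
94 - 107*b(5, S(5)) = 94 - 107*(-7 - 4*5 - 288*5/(-179 + 36*5)) = 94 - 107*(-7 - 20 - 288*5/(-179 + 180)) = 94 - 107*(-7 - 20 - 288*5/1) = 94 - 107*(-7 - 20 - 288*5) = 94 - 107*(-7 - 20 - 4*360) = 94 - 107*(-7 - 20 - 1440) = 94 - 107*(-1467) = 94 + 156969 = 157063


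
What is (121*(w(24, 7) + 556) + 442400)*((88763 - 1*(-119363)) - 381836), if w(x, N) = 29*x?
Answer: -103164979320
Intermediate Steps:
(121*(w(24, 7) + 556) + 442400)*((88763 - 1*(-119363)) - 381836) = (121*(29*24 + 556) + 442400)*((88763 - 1*(-119363)) - 381836) = (121*(696 + 556) + 442400)*((88763 + 119363) - 381836) = (121*1252 + 442400)*(208126 - 381836) = (151492 + 442400)*(-173710) = 593892*(-173710) = -103164979320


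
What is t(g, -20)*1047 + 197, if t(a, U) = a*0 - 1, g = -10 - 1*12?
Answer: -850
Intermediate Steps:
g = -22 (g = -10 - 12 = -22)
t(a, U) = -1 (t(a, U) = 0 - 1 = -1)
t(g, -20)*1047 + 197 = -1*1047 + 197 = -1047 + 197 = -850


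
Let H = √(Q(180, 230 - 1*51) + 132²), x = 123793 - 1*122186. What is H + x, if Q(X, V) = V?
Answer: 1607 + √17603 ≈ 1739.7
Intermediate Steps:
x = 1607 (x = 123793 - 122186 = 1607)
H = √17603 (H = √((230 - 1*51) + 132²) = √((230 - 51) + 17424) = √(179 + 17424) = √17603 ≈ 132.68)
H + x = √17603 + 1607 = 1607 + √17603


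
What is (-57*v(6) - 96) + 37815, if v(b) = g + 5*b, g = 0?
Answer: 36009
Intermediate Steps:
v(b) = 5*b (v(b) = 0 + 5*b = 5*b)
(-57*v(6) - 96) + 37815 = (-285*6 - 96) + 37815 = (-57*30 - 96) + 37815 = (-1710 - 96) + 37815 = -1806 + 37815 = 36009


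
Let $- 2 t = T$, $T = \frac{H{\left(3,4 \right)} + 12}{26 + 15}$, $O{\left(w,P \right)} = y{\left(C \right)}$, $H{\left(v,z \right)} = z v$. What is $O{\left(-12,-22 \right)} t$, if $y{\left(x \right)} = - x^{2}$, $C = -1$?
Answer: $\frac{12}{41} \approx 0.29268$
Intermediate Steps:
$H{\left(v,z \right)} = v z$
$O{\left(w,P \right)} = -1$ ($O{\left(w,P \right)} = - \left(-1\right)^{2} = \left(-1\right) 1 = -1$)
$T = \frac{24}{41}$ ($T = \frac{3 \cdot 4 + 12}{26 + 15} = \frac{12 + 12}{41} = 24 \cdot \frac{1}{41} = \frac{24}{41} \approx 0.58537$)
$t = - \frac{12}{41}$ ($t = \left(- \frac{1}{2}\right) \frac{24}{41} = - \frac{12}{41} \approx -0.29268$)
$O{\left(-12,-22 \right)} t = \left(-1\right) \left(- \frac{12}{41}\right) = \frac{12}{41}$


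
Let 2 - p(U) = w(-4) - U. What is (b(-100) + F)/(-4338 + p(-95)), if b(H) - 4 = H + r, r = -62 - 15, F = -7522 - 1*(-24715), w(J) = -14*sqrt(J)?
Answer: -2154732/560987 - 13616*I/560987 ≈ -3.841 - 0.024272*I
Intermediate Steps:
F = 17193 (F = -7522 + 24715 = 17193)
r = -77
b(H) = -73 + H (b(H) = 4 + (H - 77) = 4 + (-77 + H) = -73 + H)
p(U) = 2 + U + 28*I (p(U) = 2 - (-28*I - U) = 2 - (-U - 28*I) = 2 + (U + 28*I) = 2 + U + 28*I)
(b(-100) + F)/(-4338 + p(-95)) = ((-73 - 100) + 17193)/(-4338 + (2 - 95 + 28*I)) = (-173 + 17193)/(-4338 + (-93 + 28*I)) = 17020/(-4431 + 28*I) = 17020*((-4431 - 28*I)/19634545) = 3404*(-4431 - 28*I)/3926909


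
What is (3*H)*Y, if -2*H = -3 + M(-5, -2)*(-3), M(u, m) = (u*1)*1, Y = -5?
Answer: 90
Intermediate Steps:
M(u, m) = u (M(u, m) = u*1 = u)
H = -6 (H = -(-3 - 5*(-3))/2 = -(-3 + 15)/2 = -1/2*12 = -6)
(3*H)*Y = (3*(-6))*(-5) = -18*(-5) = 90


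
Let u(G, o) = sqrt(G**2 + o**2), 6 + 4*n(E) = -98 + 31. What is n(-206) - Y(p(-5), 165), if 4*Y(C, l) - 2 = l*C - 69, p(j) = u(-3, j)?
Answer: -3/2 - 165*sqrt(34)/4 ≈ -242.03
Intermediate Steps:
n(E) = -73/4 (n(E) = -3/2 + (-98 + 31)/4 = -3/2 + (1/4)*(-67) = -3/2 - 67/4 = -73/4)
p(j) = sqrt(9 + j**2) (p(j) = sqrt((-3)**2 + j**2) = sqrt(9 + j**2))
Y(C, l) = -67/4 + C*l/4 (Y(C, l) = 1/2 + (l*C - 69)/4 = 1/2 + (C*l - 69)/4 = 1/2 + (-69 + C*l)/4 = 1/2 + (-69/4 + C*l/4) = -67/4 + C*l/4)
n(-206) - Y(p(-5), 165) = -73/4 - (-67/4 + (1/4)*sqrt(9 + (-5)**2)*165) = -73/4 - (-67/4 + (1/4)*sqrt(9 + 25)*165) = -73/4 - (-67/4 + (1/4)*sqrt(34)*165) = -73/4 - (-67/4 + 165*sqrt(34)/4) = -73/4 + (67/4 - 165*sqrt(34)/4) = -3/2 - 165*sqrt(34)/4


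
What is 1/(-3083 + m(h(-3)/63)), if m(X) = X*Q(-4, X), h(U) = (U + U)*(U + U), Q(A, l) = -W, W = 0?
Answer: -1/3083 ≈ -0.00032436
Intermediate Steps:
Q(A, l) = 0 (Q(A, l) = -1*0 = 0)
h(U) = 4*U**2 (h(U) = (2*U)*(2*U) = 4*U**2)
m(X) = 0 (m(X) = X*0 = 0)
1/(-3083 + m(h(-3)/63)) = 1/(-3083 + 0) = 1/(-3083) = -1/3083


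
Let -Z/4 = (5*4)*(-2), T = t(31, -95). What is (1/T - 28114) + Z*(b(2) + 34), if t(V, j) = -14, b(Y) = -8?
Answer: -335357/14 ≈ -23954.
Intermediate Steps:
T = -14
Z = 160 (Z = -4*5*4*(-2) = -80*(-2) = -4*(-40) = 160)
(1/T - 28114) + Z*(b(2) + 34) = (1/(-14) - 28114) + 160*(-8 + 34) = (-1/14 - 28114) + 160*26 = -393597/14 + 4160 = -335357/14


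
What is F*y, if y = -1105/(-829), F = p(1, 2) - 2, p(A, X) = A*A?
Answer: -1105/829 ≈ -1.3329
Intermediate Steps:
p(A, X) = A²
F = -1 (F = 1² - 2 = 1 - 2 = -1)
y = 1105/829 (y = -1105*(-1)/829 = -1*(-1105/829) = 1105/829 ≈ 1.3329)
F*y = -1*1105/829 = -1105/829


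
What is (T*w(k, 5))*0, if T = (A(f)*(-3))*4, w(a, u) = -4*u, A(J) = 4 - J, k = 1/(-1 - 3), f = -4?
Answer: 0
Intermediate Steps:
k = -1/4 (k = 1/(-4) = -1/4 ≈ -0.25000)
T = -96 (T = ((4 - 1*(-4))*(-3))*4 = ((4 + 4)*(-3))*4 = (8*(-3))*4 = -24*4 = -96)
(T*w(k, 5))*0 = -(-384)*5*0 = -96*(-20)*0 = 1920*0 = 0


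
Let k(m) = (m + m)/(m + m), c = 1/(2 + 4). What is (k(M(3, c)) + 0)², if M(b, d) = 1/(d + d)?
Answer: 1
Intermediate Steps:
c = ⅙ (c = 1/6 = ⅙ ≈ 0.16667)
M(b, d) = 1/(2*d)
k(m) = 1 (k(m) = (2*m)/((2*m)) = (2*m)*(1/(2*m)) = 1)
(k(M(3, c)) + 0)² = (1 + 0)² = 1² = 1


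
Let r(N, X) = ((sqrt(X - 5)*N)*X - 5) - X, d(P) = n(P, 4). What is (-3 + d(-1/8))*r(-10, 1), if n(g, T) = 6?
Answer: -18 - 60*I ≈ -18.0 - 60.0*I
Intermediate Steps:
d(P) = 6
r(N, X) = -5 - X + N*X*sqrt(-5 + X) (r(N, X) = ((sqrt(-5 + X)*N)*X - 5) - X = ((N*sqrt(-5 + X))*X - 5) - X = (N*X*sqrt(-5 + X) - 5) - X = (-5 + N*X*sqrt(-5 + X)) - X = -5 - X + N*X*sqrt(-5 + X))
(-3 + d(-1/8))*r(-10, 1) = (-3 + 6)*(-5 - 1*1 - 10*1*sqrt(-5 + 1)) = 3*(-5 - 1 - 10*1*sqrt(-4)) = 3*(-5 - 1 - 10*1*2*I) = 3*(-5 - 1 - 20*I) = 3*(-6 - 20*I) = -18 - 60*I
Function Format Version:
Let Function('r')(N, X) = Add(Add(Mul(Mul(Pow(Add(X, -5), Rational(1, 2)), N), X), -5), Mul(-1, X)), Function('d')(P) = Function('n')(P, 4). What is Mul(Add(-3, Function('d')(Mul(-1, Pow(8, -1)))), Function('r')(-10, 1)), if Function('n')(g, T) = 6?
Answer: Add(-18, Mul(-60, I)) ≈ Add(-18.000, Mul(-60.000, I))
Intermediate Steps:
Function('d')(P) = 6
Function('r')(N, X) = Add(-5, Mul(-1, X), Mul(N, X, Pow(Add(-5, X), Rational(1, 2)))) (Function('r')(N, X) = Add(Add(Mul(Mul(Pow(Add(-5, X), Rational(1, 2)), N), X), -5), Mul(-1, X)) = Add(Add(Mul(Mul(N, Pow(Add(-5, X), Rational(1, 2))), X), -5), Mul(-1, X)) = Add(Add(Mul(N, X, Pow(Add(-5, X), Rational(1, 2))), -5), Mul(-1, X)) = Add(Add(-5, Mul(N, X, Pow(Add(-5, X), Rational(1, 2)))), Mul(-1, X)) = Add(-5, Mul(-1, X), Mul(N, X, Pow(Add(-5, X), Rational(1, 2)))))
Mul(Add(-3, Function('d')(Mul(-1, Pow(8, -1)))), Function('r')(-10, 1)) = Mul(Add(-3, 6), Add(-5, Mul(-1, 1), Mul(-10, 1, Pow(Add(-5, 1), Rational(1, 2))))) = Mul(3, Add(-5, -1, Mul(-10, 1, Pow(-4, Rational(1, 2))))) = Mul(3, Add(-5, -1, Mul(-10, 1, Mul(2, I)))) = Mul(3, Add(-5, -1, Mul(-20, I))) = Mul(3, Add(-6, Mul(-20, I))) = Add(-18, Mul(-60, I))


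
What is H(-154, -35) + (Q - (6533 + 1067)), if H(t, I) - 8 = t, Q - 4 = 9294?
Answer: 1552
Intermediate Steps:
Q = 9298 (Q = 4 + 9294 = 9298)
H(t, I) = 8 + t
H(-154, -35) + (Q - (6533 + 1067)) = (8 - 154) + (9298 - (6533 + 1067)) = -146 + (9298 - 1*7600) = -146 + (9298 - 7600) = -146 + 1698 = 1552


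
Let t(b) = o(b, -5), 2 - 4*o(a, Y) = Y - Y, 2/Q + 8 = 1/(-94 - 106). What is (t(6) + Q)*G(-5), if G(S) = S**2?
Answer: 20025/3202 ≈ 6.2539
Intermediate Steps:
Q = -400/1601 (Q = 2/(-8 + 1/(-94 - 106)) = 2/(-8 + 1/(-200)) = 2/(-8 - 1/200) = 2/(-1601/200) = 2*(-200/1601) = -400/1601 ≈ -0.24984)
o(a, Y) = 1/2 (o(a, Y) = 1/2 - (Y - Y)/4 = 1/2 - 1/4*0 = 1/2 + 0 = 1/2)
t(b) = 1/2
(t(6) + Q)*G(-5) = (1/2 - 400/1601)*(-5)**2 = (801/3202)*25 = 20025/3202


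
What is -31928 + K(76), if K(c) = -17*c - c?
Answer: -33296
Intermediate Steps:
K(c) = -18*c
-31928 + K(76) = -31928 - 18*76 = -31928 - 1368 = -33296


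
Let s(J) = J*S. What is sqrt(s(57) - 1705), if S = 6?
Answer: I*sqrt(1363) ≈ 36.919*I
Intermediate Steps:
s(J) = 6*J (s(J) = J*6 = 6*J)
sqrt(s(57) - 1705) = sqrt(6*57 - 1705) = sqrt(342 - 1705) = sqrt(-1363) = I*sqrt(1363)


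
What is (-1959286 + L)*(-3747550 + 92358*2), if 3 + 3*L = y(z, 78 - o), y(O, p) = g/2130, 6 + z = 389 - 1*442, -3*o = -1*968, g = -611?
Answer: 22303063902694597/3195 ≈ 6.9806e+12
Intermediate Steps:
o = 968/3 (o = -(-1)*968/3 = -1/3*(-968) = 968/3 ≈ 322.67)
z = -59 (z = -6 + (389 - 1*442) = -6 + (389 - 442) = -6 - 53 = -59)
y(O, p) = -611/2130
L = -7001/6390 (L = -1 + (1/3)*(-611/2130) = -1 - 611/6390 = -7001/6390 ≈ -1.0956)
(-1959286 + L)*(-3747550 + 92358*2) = (-1959286 - 7001/6390)*(-3747550 + 92358*2) = -12519844541*(-3747550 + 184716)/6390 = -12519844541/6390*(-3562834) = 22303063902694597/3195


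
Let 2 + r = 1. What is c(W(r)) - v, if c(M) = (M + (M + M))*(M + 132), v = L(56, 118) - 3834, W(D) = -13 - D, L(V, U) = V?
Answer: -542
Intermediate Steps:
r = -1 (r = -2 + 1 = -1)
v = -3778 (v = 56 - 3834 = -3778)
c(M) = 3*M*(132 + M) (c(M) = (M + 2*M)*(132 + M) = (3*M)*(132 + M) = 3*M*(132 + M))
c(W(r)) - v = 3*(-13 - 1*(-1))*(132 + (-13 - 1*(-1))) - 1*(-3778) = 3*(-13 + 1)*(132 + (-13 + 1)) + 3778 = 3*(-12)*(132 - 12) + 3778 = 3*(-12)*120 + 3778 = -4320 + 3778 = -542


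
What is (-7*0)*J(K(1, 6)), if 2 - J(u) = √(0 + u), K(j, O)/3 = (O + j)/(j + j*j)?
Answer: 0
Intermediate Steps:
K(j, O) = 3*(O + j)/(j + j²) (K(j, O) = 3*((O + j)/(j + j*j)) = 3*((O + j)/(j + j²)) = 3*(O + j)/(j + j²))
J(u) = 2 - √u (J(u) = 2 - √(0 + u) = 2 - √u)
(-7*0)*J(K(1, 6)) = (-7*0)*(2 - √(3*(6 + 1)/(1*(1 + 1)))) = 0*(2 - √(3*1*7/2)) = 0*(2 - √(3*1*(½)*7)) = 0*(2 - √(21/2)) = 0*(2 - √42/2) = 0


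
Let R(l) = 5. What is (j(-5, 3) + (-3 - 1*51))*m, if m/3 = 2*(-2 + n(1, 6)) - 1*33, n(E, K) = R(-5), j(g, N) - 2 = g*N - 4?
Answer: 5751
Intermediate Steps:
j(g, N) = -2 + N*g (j(g, N) = 2 + (g*N - 4) = 2 + (N*g - 4) = 2 + (-4 + N*g) = -2 + N*g)
n(E, K) = 5
m = -81 (m = 3*(2*(-2 + 5) - 1*33) = 3*(2*3 - 33) = 3*(6 - 33) = 3*(-27) = -81)
(j(-5, 3) + (-3 - 1*51))*m = ((-2 + 3*(-5)) + (-3 - 1*51))*(-81) = ((-2 - 15) + (-3 - 51))*(-81) = (-17 - 54)*(-81) = -71*(-81) = 5751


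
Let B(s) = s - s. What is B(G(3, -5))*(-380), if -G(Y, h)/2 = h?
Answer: 0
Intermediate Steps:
G(Y, h) = -2*h
B(s) = 0
B(G(3, -5))*(-380) = 0*(-380) = 0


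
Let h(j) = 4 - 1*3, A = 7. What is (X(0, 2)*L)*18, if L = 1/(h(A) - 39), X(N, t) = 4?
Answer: -36/19 ≈ -1.8947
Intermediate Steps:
h(j) = 1 (h(j) = 4 - 3 = 1)
L = -1/38 (L = 1/(1 - 39) = 1/(-38) = -1/38 ≈ -0.026316)
(X(0, 2)*L)*18 = (4*(-1/38))*18 = -2/19*18 = -36/19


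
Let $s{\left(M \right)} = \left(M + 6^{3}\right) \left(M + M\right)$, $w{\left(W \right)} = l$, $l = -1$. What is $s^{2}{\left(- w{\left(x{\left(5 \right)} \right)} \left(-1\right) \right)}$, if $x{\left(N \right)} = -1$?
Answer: $184900$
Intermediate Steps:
$w{\left(W \right)} = -1$
$s{\left(M \right)} = 2 M \left(216 + M\right)$ ($s{\left(M \right)} = \left(M + 216\right) 2 M = \left(216 + M\right) 2 M = 2 M \left(216 + M\right)$)
$s^{2}{\left(- w{\left(x{\left(5 \right)} \right)} \left(-1\right) \right)} = \left(2 \left(-1\right) \left(-1\right) \left(-1\right) \left(216 + \left(-1\right) \left(-1\right) \left(-1\right)\right)\right)^{2} = \left(2 \cdot 1 \left(-1\right) \left(216 + 1 \left(-1\right)\right)\right)^{2} = \left(2 \left(-1\right) \left(216 - 1\right)\right)^{2} = \left(2 \left(-1\right) 215\right)^{2} = \left(-430\right)^{2} = 184900$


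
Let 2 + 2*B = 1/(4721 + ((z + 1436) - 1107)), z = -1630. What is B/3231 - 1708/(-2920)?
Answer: 943172461/1613302920 ≈ 0.58462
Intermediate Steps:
B = -6839/6840 (B = -1 + 1/(2*(4721 + ((-1630 + 1436) - 1107))) = -1 + 1/(2*(4721 + (-194 - 1107))) = -1 + 1/(2*(4721 - 1301)) = -1 + (1/2)/3420 = -1 + (1/2)*(1/3420) = -1 + 1/6840 = -6839/6840 ≈ -0.99985)
B/3231 - 1708/(-2920) = -6839/6840/3231 - 1708/(-2920) = -6839/6840*1/3231 - 1708*(-1/2920) = -6839/22100040 + 427/730 = 943172461/1613302920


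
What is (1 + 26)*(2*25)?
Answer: 1350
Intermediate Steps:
(1 + 26)*(2*25) = 27*50 = 1350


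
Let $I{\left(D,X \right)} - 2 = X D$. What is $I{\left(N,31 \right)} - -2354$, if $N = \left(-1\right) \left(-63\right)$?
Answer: $4309$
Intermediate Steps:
$N = 63$
$I{\left(D,X \right)} = 2 + D X$ ($I{\left(D,X \right)} = 2 + X D = 2 + D X$)
$I{\left(N,31 \right)} - -2354 = \left(2 + 63 \cdot 31\right) - -2354 = \left(2 + 1953\right) + 2354 = 1955 + 2354 = 4309$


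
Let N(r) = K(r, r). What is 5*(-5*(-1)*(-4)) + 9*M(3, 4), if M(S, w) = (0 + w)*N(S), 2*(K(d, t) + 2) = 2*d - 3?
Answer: -118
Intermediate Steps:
K(d, t) = -7/2 + d (K(d, t) = -2 + (2*d - 3)/2 = -2 + (-3 + 2*d)/2 = -2 + (-3/2 + d) = -7/2 + d)
N(r) = -7/2 + r
M(S, w) = w*(-7/2 + S) (M(S, w) = (0 + w)*(-7/2 + S) = w*(-7/2 + S))
5*(-5*(-1)*(-4)) + 9*M(3, 4) = 5*(-5*(-1)*(-4)) + 9*((½)*4*(-7 + 2*3)) = 5*(5*(-4)) + 9*((½)*4*(-7 + 6)) = 5*(-20) + 9*((½)*4*(-1)) = -100 + 9*(-2) = -100 - 18 = -118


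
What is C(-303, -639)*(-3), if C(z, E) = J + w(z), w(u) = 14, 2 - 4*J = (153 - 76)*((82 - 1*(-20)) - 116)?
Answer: -852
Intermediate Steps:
J = 270 (J = 1/2 - (153 - 76)*((82 - 1*(-20)) - 116)/4 = 1/2 - 77*((82 + 20) - 116)/4 = 1/2 - 77*(102 - 116)/4 = 1/2 - 77*(-14)/4 = 1/2 - 1/4*(-1078) = 1/2 + 539/2 = 270)
C(z, E) = 284 (C(z, E) = 270 + 14 = 284)
C(-303, -639)*(-3) = 284*(-3) = -852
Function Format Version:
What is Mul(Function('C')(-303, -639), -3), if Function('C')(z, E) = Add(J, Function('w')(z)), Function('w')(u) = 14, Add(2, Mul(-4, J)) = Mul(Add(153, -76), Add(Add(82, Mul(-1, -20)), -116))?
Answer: -852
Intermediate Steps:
J = 270 (J = Add(Rational(1, 2), Mul(Rational(-1, 4), Mul(Add(153, -76), Add(Add(82, Mul(-1, -20)), -116)))) = Add(Rational(1, 2), Mul(Rational(-1, 4), Mul(77, Add(Add(82, 20), -116)))) = Add(Rational(1, 2), Mul(Rational(-1, 4), Mul(77, Add(102, -116)))) = Add(Rational(1, 2), Mul(Rational(-1, 4), Mul(77, -14))) = Add(Rational(1, 2), Mul(Rational(-1, 4), -1078)) = Add(Rational(1, 2), Rational(539, 2)) = 270)
Function('C')(z, E) = 284 (Function('C')(z, E) = Add(270, 14) = 284)
Mul(Function('C')(-303, -639), -3) = Mul(284, -3) = -852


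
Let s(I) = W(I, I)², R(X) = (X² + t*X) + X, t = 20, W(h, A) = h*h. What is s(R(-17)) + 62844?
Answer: 21444220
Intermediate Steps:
W(h, A) = h²
R(X) = X² + 21*X (R(X) = (X² + 20*X) + X = X² + 21*X)
s(I) = I⁴ (s(I) = (I²)² = I⁴)
s(R(-17)) + 62844 = (-17*(21 - 17))⁴ + 62844 = (-17*4)⁴ + 62844 = (-68)⁴ + 62844 = 21381376 + 62844 = 21444220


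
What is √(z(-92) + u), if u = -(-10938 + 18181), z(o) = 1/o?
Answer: I*√15326211/46 ≈ 85.106*I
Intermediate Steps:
u = -7243 (u = -1*7243 = -7243)
√(z(-92) + u) = √(1/(-92) - 7243) = √(-1/92 - 7243) = √(-666357/92) = I*√15326211/46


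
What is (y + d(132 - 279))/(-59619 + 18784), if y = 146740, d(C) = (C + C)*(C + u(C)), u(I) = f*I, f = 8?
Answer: -535702/40835 ≈ -13.119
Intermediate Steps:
u(I) = 8*I
d(C) = 18*C² (d(C) = (C + C)*(C + 8*C) = (2*C)*(9*C) = 18*C²)
(y + d(132 - 279))/(-59619 + 18784) = (146740 + 18*(132 - 279)²)/(-59619 + 18784) = (146740 + 18*(-147)²)/(-40835) = (146740 + 18*21609)*(-1/40835) = (146740 + 388962)*(-1/40835) = 535702*(-1/40835) = -535702/40835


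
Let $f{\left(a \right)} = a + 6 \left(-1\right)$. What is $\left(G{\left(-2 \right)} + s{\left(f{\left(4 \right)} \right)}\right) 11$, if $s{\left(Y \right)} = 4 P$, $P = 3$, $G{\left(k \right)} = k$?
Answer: $110$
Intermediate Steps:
$f{\left(a \right)} = -6 + a$ ($f{\left(a \right)} = a - 6 = -6 + a$)
$s{\left(Y \right)} = 12$ ($s{\left(Y \right)} = 4 \cdot 3 = 12$)
$\left(G{\left(-2 \right)} + s{\left(f{\left(4 \right)} \right)}\right) 11 = \left(-2 + 12\right) 11 = 10 \cdot 11 = 110$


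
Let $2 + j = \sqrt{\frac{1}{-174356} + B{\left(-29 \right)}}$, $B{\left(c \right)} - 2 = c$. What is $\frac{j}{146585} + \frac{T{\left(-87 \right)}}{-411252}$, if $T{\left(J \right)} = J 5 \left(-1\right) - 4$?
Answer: $- \frac{64000639}{60283374420} + \frac{i \sqrt{205200143057}}{12778987130} \approx -0.0010617 + 3.5448 \cdot 10^{-5} i$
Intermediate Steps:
$B{\left(c \right)} = 2 + c$
$j = -2 + \frac{i \sqrt{205200143057}}{87178}$ ($j = -2 + \sqrt{\frac{1}{-174356} + \left(2 - 29\right)} = -2 + \sqrt{- \frac{1}{174356} - 27} = -2 + \sqrt{- \frac{4707613}{174356}} = -2 + \frac{i \sqrt{205200143057}}{87178} \approx -2.0 + 5.1962 i$)
$T{\left(J \right)} = -4 - 5 J$ ($T{\left(J \right)} = J \left(-5\right) - 4 = - 5 J - 4 = -4 - 5 J$)
$\frac{j}{146585} + \frac{T{\left(-87 \right)}}{-411252} = \frac{-2 + \frac{i \sqrt{205200143057}}{87178}}{146585} + \frac{-4 - -435}{-411252} = \left(-2 + \frac{i \sqrt{205200143057}}{87178}\right) \frac{1}{146585} + \left(-4 + 435\right) \left(- \frac{1}{411252}\right) = \left(- \frac{2}{146585} + \frac{i \sqrt{205200143057}}{12778987130}\right) + 431 \left(- \frac{1}{411252}\right) = \left(- \frac{2}{146585} + \frac{i \sqrt{205200143057}}{12778987130}\right) - \frac{431}{411252} = - \frac{64000639}{60283374420} + \frac{i \sqrt{205200143057}}{12778987130}$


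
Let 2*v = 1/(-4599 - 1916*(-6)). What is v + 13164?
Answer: 181584217/13794 ≈ 13164.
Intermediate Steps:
v = 1/13794 (v = 1/(2*(-4599 - 1916*(-6))) = 1/(2*(-4599 + 11496)) = (½)/6897 = (½)*(1/6897) = 1/13794 ≈ 7.2495e-5)
v + 13164 = 1/13794 + 13164 = 181584217/13794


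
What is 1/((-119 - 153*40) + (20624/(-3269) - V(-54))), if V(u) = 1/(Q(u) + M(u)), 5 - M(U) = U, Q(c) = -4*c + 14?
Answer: -944741/5900202704 ≈ -0.00016012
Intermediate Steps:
Q(c) = 14 - 4*c
M(U) = 5 - U
V(u) = 1/(19 - 5*u) (V(u) = 1/((14 - 4*u) + (5 - u)) = 1/(19 - 5*u))
1/((-119 - 153*40) + (20624/(-3269) - V(-54))) = 1/((-119 - 153*40) + (20624/(-3269) - (-1)/(-19 + 5*(-54)))) = 1/((-119 - 6120) + (20624*(-1/3269) - (-1)/(-19 - 270))) = 1/(-6239 + (-20624/3269 - (-1)/(-289))) = 1/(-6239 + (-20624/3269 - (-1)*(-1)/289)) = 1/(-6239 + (-20624/3269 - 1*1/289)) = 1/(-6239 + (-20624/3269 - 1/289)) = 1/(-6239 - 5963605/944741) = 1/(-5900202704/944741) = -944741/5900202704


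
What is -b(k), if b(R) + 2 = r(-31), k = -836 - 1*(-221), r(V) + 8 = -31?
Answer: 41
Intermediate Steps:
r(V) = -39 (r(V) = -8 - 31 = -39)
k = -615 (k = -836 + 221 = -615)
b(R) = -41 (b(R) = -2 - 39 = -41)
-b(k) = -1*(-41) = 41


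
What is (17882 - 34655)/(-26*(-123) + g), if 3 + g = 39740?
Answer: -16773/42935 ≈ -0.39066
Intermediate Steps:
g = 39737 (g = -3 + 39740 = 39737)
(17882 - 34655)/(-26*(-123) + g) = (17882 - 34655)/(-26*(-123) + 39737) = -16773/(3198 + 39737) = -16773/42935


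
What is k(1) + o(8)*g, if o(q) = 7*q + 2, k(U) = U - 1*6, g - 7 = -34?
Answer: -1571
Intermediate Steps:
g = -27 (g = 7 - 34 = -27)
k(U) = -6 + U (k(U) = U - 6 = -6 + U)
o(q) = 2 + 7*q
k(1) + o(8)*g = (-6 + 1) + (2 + 7*8)*(-27) = -5 + (2 + 56)*(-27) = -5 + 58*(-27) = -5 - 1566 = -1571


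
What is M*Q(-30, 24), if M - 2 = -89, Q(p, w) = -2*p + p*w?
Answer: 57420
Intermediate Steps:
M = -87 (M = 2 - 89 = -87)
M*Q(-30, 24) = -(-2610)*(-2 + 24) = -(-2610)*22 = -87*(-660) = 57420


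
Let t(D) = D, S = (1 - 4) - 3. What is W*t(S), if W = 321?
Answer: -1926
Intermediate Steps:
S = -6 (S = -3 - 3 = -6)
W*t(S) = 321*(-6) = -1926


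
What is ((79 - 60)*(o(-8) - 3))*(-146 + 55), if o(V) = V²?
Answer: -105469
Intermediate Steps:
((79 - 60)*(o(-8) - 3))*(-146 + 55) = ((79 - 60)*((-8)² - 3))*(-146 + 55) = (19*(64 - 3))*(-91) = (19*61)*(-91) = 1159*(-91) = -105469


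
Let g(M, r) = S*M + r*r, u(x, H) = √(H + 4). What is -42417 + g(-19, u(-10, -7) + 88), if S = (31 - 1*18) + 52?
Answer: -35911 + 176*I*√3 ≈ -35911.0 + 304.84*I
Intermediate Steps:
S = 65 (S = (31 - 18) + 52 = 13 + 52 = 65)
u(x, H) = √(4 + H)
g(M, r) = r² + 65*M (g(M, r) = 65*M + r*r = 65*M + r² = r² + 65*M)
-42417 + g(-19, u(-10, -7) + 88) = -42417 + ((√(4 - 7) + 88)² + 65*(-19)) = -42417 + ((√(-3) + 88)² - 1235) = -42417 + ((I*√3 + 88)² - 1235) = -42417 + ((88 + I*√3)² - 1235) = -42417 + (-1235 + (88 + I*√3)²) = -43652 + (88 + I*√3)²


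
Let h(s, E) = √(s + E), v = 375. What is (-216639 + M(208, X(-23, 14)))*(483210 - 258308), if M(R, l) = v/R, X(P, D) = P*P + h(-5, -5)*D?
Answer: -5067102446187/104 ≈ -4.8722e+10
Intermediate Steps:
h(s, E) = √(E + s)
X(P, D) = P² + I*D*√10 (X(P, D) = P*P + √(-5 - 5)*D = P² + √(-10)*D = P² + (I*√10)*D = P² + I*D*√10)
M(R, l) = 375/R
(-216639 + M(208, X(-23, 14)))*(483210 - 258308) = (-216639 + 375/208)*(483210 - 258308) = (-216639 + 375*(1/208))*224902 = (-216639 + 375/208)*224902 = -45060537/208*224902 = -5067102446187/104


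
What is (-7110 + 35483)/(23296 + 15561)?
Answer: 28373/38857 ≈ 0.73019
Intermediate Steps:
(-7110 + 35483)/(23296 + 15561) = 28373/38857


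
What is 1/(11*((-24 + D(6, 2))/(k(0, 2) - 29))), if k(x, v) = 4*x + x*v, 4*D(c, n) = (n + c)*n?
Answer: 29/220 ≈ 0.13182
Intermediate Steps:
D(c, n) = n*(c + n)/4 (D(c, n) = ((n + c)*n)/4 = ((c + n)*n)/4 = (n*(c + n))/4 = n*(c + n)/4)
k(x, v) = 4*x + v*x
1/(11*((-24 + D(6, 2))/(k(0, 2) - 29))) = 1/(11*((-24 + (¼)*2*(6 + 2))/(0*(4 + 2) - 29))) = 1/(11*((-24 + (¼)*2*8)/(0*6 - 29))) = 1/(11*((-24 + 4)/(0 - 29))) = 1/(11*(-20/(-29))) = 1/(11*(-20*(-1/29))) = 1/(11*(20/29)) = 1/(220/29) = 29/220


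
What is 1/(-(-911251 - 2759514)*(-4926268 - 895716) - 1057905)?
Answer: -1/21371136155665 ≈ -4.6792e-14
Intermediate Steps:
1/(-(-911251 - 2759514)*(-4926268 - 895716) - 1057905) = 1/(-(-3670765)*(-5821984) - 1057905) = 1/(-1*21371135097760 - 1057905) = 1/(-21371135097760 - 1057905) = 1/(-21371136155665) = -1/21371136155665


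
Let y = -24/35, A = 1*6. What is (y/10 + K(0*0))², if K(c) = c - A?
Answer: 1127844/30625 ≈ 36.828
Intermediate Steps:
A = 6
y = -24/35 (y = -24*1/35 = -24/35 ≈ -0.68571)
K(c) = -6 + c (K(c) = c - 1*6 = c - 6 = -6 + c)
(y/10 + K(0*0))² = (-24/35/10 + (-6 + 0*0))² = (-24/35*⅒ + (-6 + 0))² = (-12/175 - 6)² = (-1062/175)² = 1127844/30625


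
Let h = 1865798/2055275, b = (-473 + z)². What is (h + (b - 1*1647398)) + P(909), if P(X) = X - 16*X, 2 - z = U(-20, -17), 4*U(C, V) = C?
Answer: -2967562435377/2055275 ≈ -1.4439e+6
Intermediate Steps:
U(C, V) = C/4
z = 7 (z = 2 - (-20)/4 = 2 - 1*(-5) = 2 + 5 = 7)
b = 217156 (b = (-473 + 7)² = (-466)² = 217156)
h = 1865798/2055275 (h = 1865798*(1/2055275) = 1865798/2055275 ≈ 0.90781)
P(X) = -15*X
(h + (b - 1*1647398)) + P(909) = (1865798/2055275 + (217156 - 1*1647398)) - 15*909 = (1865798/2055275 + (217156 - 1647398)) - 13635 = (1865798/2055275 - 1430242) - 13635 = -2939538760752/2055275 - 13635 = -2967562435377/2055275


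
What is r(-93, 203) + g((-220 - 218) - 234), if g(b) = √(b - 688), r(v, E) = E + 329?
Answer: 532 + 4*I*√85 ≈ 532.0 + 36.878*I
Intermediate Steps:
r(v, E) = 329 + E
g(b) = √(-688 + b)
r(-93, 203) + g((-220 - 218) - 234) = (329 + 203) + √(-688 + ((-220 - 218) - 234)) = 532 + √(-688 + (-438 - 234)) = 532 + √(-688 - 672) = 532 + √(-1360) = 532 + 4*I*√85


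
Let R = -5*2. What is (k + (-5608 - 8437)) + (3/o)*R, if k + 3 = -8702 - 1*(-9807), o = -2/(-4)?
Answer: -13003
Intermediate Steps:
o = ½ (o = -2*(-¼) = ½ ≈ 0.50000)
R = -10
k = 1102 (k = -3 + (-8702 - 1*(-9807)) = -3 + (-8702 + 9807) = -3 + 1105 = 1102)
(k + (-5608 - 8437)) + (3/o)*R = (1102 + (-5608 - 8437)) + (3/(½))*(-10) = (1102 - 14045) + (2*3)*(-10) = -12943 + 6*(-10) = -12943 - 60 = -13003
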